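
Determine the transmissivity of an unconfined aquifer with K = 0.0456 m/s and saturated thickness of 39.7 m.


Transmissivity is defined as T = K * h.
T = 0.0456 * 39.7
  = 1.8103 m^2/s.

1.8103


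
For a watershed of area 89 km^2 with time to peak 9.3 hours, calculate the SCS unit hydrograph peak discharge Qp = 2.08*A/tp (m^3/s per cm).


SCS formula: Qp = 2.08 * A / tp.
Qp = 2.08 * 89 / 9.3
   = 185.12 / 9.3
   = 19.91 m^3/s per cm.

19.91


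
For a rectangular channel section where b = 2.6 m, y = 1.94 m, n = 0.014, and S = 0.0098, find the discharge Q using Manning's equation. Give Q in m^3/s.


For a rectangular channel, the cross-sectional area A = b * y = 2.6 * 1.94 = 5.04 m^2.
The wetted perimeter P = b + 2y = 2.6 + 2*1.94 = 6.48 m.
Hydraulic radius R = A/P = 5.04/6.48 = 0.7784 m.
Velocity V = (1/n)*R^(2/3)*S^(1/2) = (1/0.014)*0.7784^(2/3)*0.0098^(1/2) = 5.9835 m/s.
Discharge Q = A * V = 5.04 * 5.9835 = 30.181 m^3/s.

30.181


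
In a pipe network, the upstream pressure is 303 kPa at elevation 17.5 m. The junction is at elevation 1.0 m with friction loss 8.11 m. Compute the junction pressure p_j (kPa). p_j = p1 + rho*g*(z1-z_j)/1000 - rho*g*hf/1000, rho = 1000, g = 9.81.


Junction pressure: p_j = p1 + rho*g*(z1 - z_j)/1000 - rho*g*hf/1000.
Elevation term = 1000*9.81*(17.5 - 1.0)/1000 = 161.865 kPa.
Friction term = 1000*9.81*8.11/1000 = 79.559 kPa.
p_j = 303 + 161.865 - 79.559 = 385.31 kPa.

385.31


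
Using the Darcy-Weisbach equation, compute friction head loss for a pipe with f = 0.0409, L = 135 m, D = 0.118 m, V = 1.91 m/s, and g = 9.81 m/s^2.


Darcy-Weisbach equation: h_f = f * (L/D) * V^2/(2g).
f * L/D = 0.0409 * 135/0.118 = 46.7924.
V^2/(2g) = 1.91^2 / (2*9.81) = 3.6481 / 19.62 = 0.1859 m.
h_f = 46.7924 * 0.1859 = 8.7 m.

8.7


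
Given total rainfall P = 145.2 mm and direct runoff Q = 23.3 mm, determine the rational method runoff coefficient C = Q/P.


The runoff coefficient C = runoff depth / rainfall depth.
C = 23.3 / 145.2
  = 0.1605.

0.1605


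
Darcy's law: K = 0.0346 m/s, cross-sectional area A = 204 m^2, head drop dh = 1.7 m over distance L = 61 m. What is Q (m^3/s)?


Darcy's law: Q = K * A * i, where i = dh/L.
Hydraulic gradient i = 1.7 / 61 = 0.027869.
Q = 0.0346 * 204 * 0.027869
  = 0.1967 m^3/s.

0.1967


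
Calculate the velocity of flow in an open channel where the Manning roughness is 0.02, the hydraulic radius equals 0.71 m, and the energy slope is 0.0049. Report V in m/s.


Manning's equation gives V = (1/n) * R^(2/3) * S^(1/2).
First, compute R^(2/3) = 0.71^(2/3) = 0.7959.
Next, S^(1/2) = 0.0049^(1/2) = 0.07.
Then 1/n = 1/0.02 = 50.0.
V = 50.0 * 0.7959 * 0.07 = 2.7855 m/s.

2.7855


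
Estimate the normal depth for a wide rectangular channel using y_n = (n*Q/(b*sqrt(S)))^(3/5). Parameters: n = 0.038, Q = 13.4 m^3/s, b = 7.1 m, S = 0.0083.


We use the wide-channel approximation y_n = (n*Q/(b*sqrt(S)))^(3/5).
sqrt(S) = sqrt(0.0083) = 0.091104.
Numerator: n*Q = 0.038 * 13.4 = 0.5092.
Denominator: b*sqrt(S) = 7.1 * 0.091104 = 0.646838.
arg = 0.7872.
y_n = 0.7872^(3/5) = 0.8663 m.

0.8663


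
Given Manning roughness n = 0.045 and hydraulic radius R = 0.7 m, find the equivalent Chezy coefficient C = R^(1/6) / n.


The Chezy coefficient relates to Manning's n through C = R^(1/6) / n.
R^(1/6) = 0.7^(1/6) = 0.942287.
C = 0.942287 / 0.045 = 20.94 m^(1/2)/s.

20.94


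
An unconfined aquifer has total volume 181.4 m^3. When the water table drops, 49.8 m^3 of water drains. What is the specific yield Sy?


Specific yield Sy = Volume drained / Total volume.
Sy = 49.8 / 181.4
   = 0.2745.

0.2745


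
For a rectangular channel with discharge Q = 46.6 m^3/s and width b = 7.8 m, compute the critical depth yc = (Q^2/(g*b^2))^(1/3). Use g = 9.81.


Using yc = (Q^2 / (g * b^2))^(1/3):
Q^2 = 46.6^2 = 2171.56.
g * b^2 = 9.81 * 7.8^2 = 9.81 * 60.84 = 596.84.
Q^2 / (g*b^2) = 2171.56 / 596.84 = 3.6384.
yc = 3.6384^(1/3) = 1.5381 m.

1.5381


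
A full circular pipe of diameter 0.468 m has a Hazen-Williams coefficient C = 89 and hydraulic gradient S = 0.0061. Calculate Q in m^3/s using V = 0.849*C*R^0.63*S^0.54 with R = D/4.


For a full circular pipe, R = D/4 = 0.468/4 = 0.117 m.
V = 0.849 * 89 * 0.117^0.63 * 0.0061^0.54
  = 0.849 * 89 * 0.258796 * 0.063691
  = 1.2455 m/s.
Pipe area A = pi*D^2/4 = pi*0.468^2/4 = 0.172 m^2.
Q = A * V = 0.172 * 1.2455 = 0.2142 m^3/s.

0.2142


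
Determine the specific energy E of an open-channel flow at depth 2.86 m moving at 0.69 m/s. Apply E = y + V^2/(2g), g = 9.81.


Specific energy E = y + V^2/(2g).
Velocity head = V^2/(2g) = 0.69^2 / (2*9.81) = 0.4761 / 19.62 = 0.0243 m.
E = 2.86 + 0.0243 = 2.8843 m.

2.8843


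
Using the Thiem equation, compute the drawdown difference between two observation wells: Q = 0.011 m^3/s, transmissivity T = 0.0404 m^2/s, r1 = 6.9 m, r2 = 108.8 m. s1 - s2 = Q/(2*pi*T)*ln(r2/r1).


Thiem equation: s1 - s2 = Q/(2*pi*T) * ln(r2/r1).
ln(r2/r1) = ln(108.8/6.9) = 2.758.
Q/(2*pi*T) = 0.011 / (2*pi*0.0404) = 0.011 / 0.2538 = 0.0433.
s1 - s2 = 0.0433 * 2.758 = 0.1195 m.

0.1195


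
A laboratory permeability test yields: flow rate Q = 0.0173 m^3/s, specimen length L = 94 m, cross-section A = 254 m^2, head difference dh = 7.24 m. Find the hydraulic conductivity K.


From K = Q*L / (A*dh):
Numerator: Q*L = 0.0173 * 94 = 1.6262.
Denominator: A*dh = 254 * 7.24 = 1838.96.
K = 1.6262 / 1838.96 = 0.000884 m/s.

0.000884


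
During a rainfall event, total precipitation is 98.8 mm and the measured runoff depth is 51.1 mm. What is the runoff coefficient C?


The runoff coefficient C = runoff depth / rainfall depth.
C = 51.1 / 98.8
  = 0.5172.

0.5172


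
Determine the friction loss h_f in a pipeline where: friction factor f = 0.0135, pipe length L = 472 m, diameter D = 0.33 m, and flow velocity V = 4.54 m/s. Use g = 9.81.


Darcy-Weisbach equation: h_f = f * (L/D) * V^2/(2g).
f * L/D = 0.0135 * 472/0.33 = 19.3091.
V^2/(2g) = 4.54^2 / (2*9.81) = 20.6116 / 19.62 = 1.0505 m.
h_f = 19.3091 * 1.0505 = 20.285 m.

20.285


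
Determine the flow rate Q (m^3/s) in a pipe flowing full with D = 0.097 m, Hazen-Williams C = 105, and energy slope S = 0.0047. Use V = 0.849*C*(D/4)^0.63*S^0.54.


For a full circular pipe, R = D/4 = 0.097/4 = 0.0243 m.
V = 0.849 * 105 * 0.0243^0.63 * 0.0047^0.54
  = 0.849 * 105 * 0.096021 * 0.055326
  = 0.4736 m/s.
Pipe area A = pi*D^2/4 = pi*0.097^2/4 = 0.0074 m^2.
Q = A * V = 0.0074 * 0.4736 = 0.0035 m^3/s.

0.0035


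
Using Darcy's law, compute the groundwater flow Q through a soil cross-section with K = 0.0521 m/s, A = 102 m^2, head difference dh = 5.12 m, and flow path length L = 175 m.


Darcy's law: Q = K * A * i, where i = dh/L.
Hydraulic gradient i = 5.12 / 175 = 0.029257.
Q = 0.0521 * 102 * 0.029257
  = 0.1555 m^3/s.

0.1555


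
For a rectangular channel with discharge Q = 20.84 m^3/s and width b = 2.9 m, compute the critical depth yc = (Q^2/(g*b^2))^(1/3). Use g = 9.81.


Using yc = (Q^2 / (g * b^2))^(1/3):
Q^2 = 20.84^2 = 434.31.
g * b^2 = 9.81 * 2.9^2 = 9.81 * 8.41 = 82.5.
Q^2 / (g*b^2) = 434.31 / 82.5 = 5.2644.
yc = 5.2644^(1/3) = 1.7396 m.

1.7396


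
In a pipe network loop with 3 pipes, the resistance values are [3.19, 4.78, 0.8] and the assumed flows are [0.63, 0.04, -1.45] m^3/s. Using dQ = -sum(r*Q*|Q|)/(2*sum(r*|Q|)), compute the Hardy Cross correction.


Numerator terms (r*Q*|Q|): 3.19*0.63*|0.63| = 1.2661; 4.78*0.04*|0.04| = 0.0076; 0.8*-1.45*|-1.45| = -1.682.
Sum of numerator = -0.4082.
Denominator terms (r*|Q|): 3.19*|0.63| = 2.0097; 4.78*|0.04| = 0.1912; 0.8*|-1.45| = 1.16.
2 * sum of denominator = 2 * 3.3609 = 6.7218.
dQ = --0.4082 / 6.7218 = 0.0607 m^3/s.

0.0607


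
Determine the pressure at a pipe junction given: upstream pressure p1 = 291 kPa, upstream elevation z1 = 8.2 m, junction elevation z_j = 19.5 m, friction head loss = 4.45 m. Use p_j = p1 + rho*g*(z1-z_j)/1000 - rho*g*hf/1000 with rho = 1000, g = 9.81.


Junction pressure: p_j = p1 + rho*g*(z1 - z_j)/1000 - rho*g*hf/1000.
Elevation term = 1000*9.81*(8.2 - 19.5)/1000 = -110.853 kPa.
Friction term = 1000*9.81*4.45/1000 = 43.654 kPa.
p_j = 291 + -110.853 - 43.654 = 136.49 kPa.

136.49


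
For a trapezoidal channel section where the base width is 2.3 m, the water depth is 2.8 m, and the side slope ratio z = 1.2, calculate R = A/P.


For a trapezoidal section with side slope z:
A = (b + z*y)*y = (2.3 + 1.2*2.8)*2.8 = 15.848 m^2.
P = b + 2*y*sqrt(1 + z^2) = 2.3 + 2*2.8*sqrt(1 + 1.2^2) = 11.047 m.
R = A/P = 15.848 / 11.047 = 1.4345 m.

1.4345


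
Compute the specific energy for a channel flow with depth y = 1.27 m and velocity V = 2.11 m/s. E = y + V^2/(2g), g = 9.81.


Specific energy E = y + V^2/(2g).
Velocity head = V^2/(2g) = 2.11^2 / (2*9.81) = 4.4521 / 19.62 = 0.2269 m.
E = 1.27 + 0.2269 = 1.4969 m.

1.4969


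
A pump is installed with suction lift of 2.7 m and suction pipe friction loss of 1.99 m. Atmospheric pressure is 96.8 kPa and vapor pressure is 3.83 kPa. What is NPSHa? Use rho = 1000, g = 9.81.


NPSHa = p_atm/(rho*g) - z_s - hf_s - p_vap/(rho*g).
p_atm/(rho*g) = 96.8*1000 / (1000*9.81) = 9.867 m.
p_vap/(rho*g) = 3.83*1000 / (1000*9.81) = 0.39 m.
NPSHa = 9.867 - 2.7 - 1.99 - 0.39
      = 4.79 m.

4.79


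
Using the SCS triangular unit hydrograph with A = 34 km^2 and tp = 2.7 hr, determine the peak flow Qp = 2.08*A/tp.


SCS formula: Qp = 2.08 * A / tp.
Qp = 2.08 * 34 / 2.7
   = 70.72 / 2.7
   = 26.19 m^3/s per cm.

26.19


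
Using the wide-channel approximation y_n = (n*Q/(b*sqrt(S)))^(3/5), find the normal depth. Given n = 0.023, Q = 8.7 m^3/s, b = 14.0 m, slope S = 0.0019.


We use the wide-channel approximation y_n = (n*Q/(b*sqrt(S)))^(3/5).
sqrt(S) = sqrt(0.0019) = 0.043589.
Numerator: n*Q = 0.023 * 8.7 = 0.2001.
Denominator: b*sqrt(S) = 14.0 * 0.043589 = 0.610246.
arg = 0.3279.
y_n = 0.3279^(3/5) = 0.5122 m.

0.5122


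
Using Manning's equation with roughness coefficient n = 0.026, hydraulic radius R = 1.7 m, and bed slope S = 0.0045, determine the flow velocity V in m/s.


Manning's equation gives V = (1/n) * R^(2/3) * S^(1/2).
First, compute R^(2/3) = 1.7^(2/3) = 1.4244.
Next, S^(1/2) = 0.0045^(1/2) = 0.067082.
Then 1/n = 1/0.026 = 38.46.
V = 38.46 * 1.4244 * 0.067082 = 3.6751 m/s.

3.6751


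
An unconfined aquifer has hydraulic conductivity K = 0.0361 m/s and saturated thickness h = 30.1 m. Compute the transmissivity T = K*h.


Transmissivity is defined as T = K * h.
T = 0.0361 * 30.1
  = 1.0866 m^2/s.

1.0866


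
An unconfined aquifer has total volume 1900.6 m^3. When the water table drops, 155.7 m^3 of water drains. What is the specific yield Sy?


Specific yield Sy = Volume drained / Total volume.
Sy = 155.7 / 1900.6
   = 0.0819.

0.0819


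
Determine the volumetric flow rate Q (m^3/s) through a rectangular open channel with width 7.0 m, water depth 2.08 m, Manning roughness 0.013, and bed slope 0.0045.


For a rectangular channel, the cross-sectional area A = b * y = 7.0 * 2.08 = 14.56 m^2.
The wetted perimeter P = b + 2y = 7.0 + 2*2.08 = 11.16 m.
Hydraulic radius R = A/P = 14.56/11.16 = 1.3047 m.
Velocity V = (1/n)*R^(2/3)*S^(1/2) = (1/0.013)*1.3047^(2/3)*0.0045^(1/2) = 6.1611 m/s.
Discharge Q = A * V = 14.56 * 6.1611 = 89.706 m^3/s.

89.706


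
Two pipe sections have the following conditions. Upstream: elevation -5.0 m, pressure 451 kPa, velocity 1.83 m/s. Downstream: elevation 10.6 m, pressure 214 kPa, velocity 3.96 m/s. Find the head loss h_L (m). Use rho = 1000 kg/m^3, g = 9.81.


Total head at each section: H = z + p/(rho*g) + V^2/(2g).
H1 = -5.0 + 451*1000/(1000*9.81) + 1.83^2/(2*9.81)
   = -5.0 + 45.973 + 0.1707
   = 41.144 m.
H2 = 10.6 + 214*1000/(1000*9.81) + 3.96^2/(2*9.81)
   = 10.6 + 21.814 + 0.7993
   = 33.214 m.
h_L = H1 - H2 = 41.144 - 33.214 = 7.93 m.

7.93


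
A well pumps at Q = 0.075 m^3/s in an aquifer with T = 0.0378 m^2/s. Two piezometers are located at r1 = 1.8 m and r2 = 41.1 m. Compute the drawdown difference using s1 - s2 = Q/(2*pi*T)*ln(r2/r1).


Thiem equation: s1 - s2 = Q/(2*pi*T) * ln(r2/r1).
ln(r2/r1) = ln(41.1/1.8) = 3.1282.
Q/(2*pi*T) = 0.075 / (2*pi*0.0378) = 0.075 / 0.2375 = 0.3158.
s1 - s2 = 0.3158 * 3.1282 = 0.9878 m.

0.9878


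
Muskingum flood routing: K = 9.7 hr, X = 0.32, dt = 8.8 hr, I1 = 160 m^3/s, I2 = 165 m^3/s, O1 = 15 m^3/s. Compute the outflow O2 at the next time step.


Muskingum coefficients:
denom = 2*K*(1-X) + dt = 2*9.7*(1-0.32) + 8.8 = 21.992.
C0 = (dt - 2*K*X)/denom = (8.8 - 2*9.7*0.32)/21.992 = 0.1179.
C1 = (dt + 2*K*X)/denom = (8.8 + 2*9.7*0.32)/21.992 = 0.6824.
C2 = (2*K*(1-X) - dt)/denom = 0.1997.
O2 = C0*I2 + C1*I1 + C2*O1
   = 0.1179*165 + 0.6824*160 + 0.1997*15
   = 131.63 m^3/s.

131.63


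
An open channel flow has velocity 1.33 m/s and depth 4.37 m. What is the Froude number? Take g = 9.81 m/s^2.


The Froude number is defined as Fr = V / sqrt(g*y).
g*y = 9.81 * 4.37 = 42.8697.
sqrt(g*y) = sqrt(42.8697) = 6.5475.
Fr = 1.33 / 6.5475 = 0.2031.

0.2031


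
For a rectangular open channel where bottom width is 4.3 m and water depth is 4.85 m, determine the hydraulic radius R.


For a rectangular section:
Flow area A = b * y = 4.3 * 4.85 = 20.85 m^2.
Wetted perimeter P = b + 2y = 4.3 + 2*4.85 = 14.0 m.
Hydraulic radius R = A/P = 20.85 / 14.0 = 1.4896 m.

1.4896


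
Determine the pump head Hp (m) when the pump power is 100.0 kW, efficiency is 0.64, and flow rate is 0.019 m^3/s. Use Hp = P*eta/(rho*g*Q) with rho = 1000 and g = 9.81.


Pump head formula: Hp = P * eta / (rho * g * Q).
Numerator: P * eta = 100.0 * 1000 * 0.64 = 64000.0 W.
Denominator: rho * g * Q = 1000 * 9.81 * 0.019 = 186.39.
Hp = 64000.0 / 186.39 = 343.37 m.

343.37


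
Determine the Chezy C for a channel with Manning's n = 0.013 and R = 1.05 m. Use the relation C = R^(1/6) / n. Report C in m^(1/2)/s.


The Chezy coefficient relates to Manning's n through C = R^(1/6) / n.
R^(1/6) = 1.05^(1/6) = 1.008165.
C = 1.008165 / 0.013 = 77.55 m^(1/2)/s.

77.55


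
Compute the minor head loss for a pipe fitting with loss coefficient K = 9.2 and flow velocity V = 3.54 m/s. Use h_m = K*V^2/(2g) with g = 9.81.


Minor loss formula: h_m = K * V^2/(2g).
V^2 = 3.54^2 = 12.5316.
V^2/(2g) = 12.5316 / 19.62 = 0.6387 m.
h_m = 9.2 * 0.6387 = 5.8762 m.

5.8762


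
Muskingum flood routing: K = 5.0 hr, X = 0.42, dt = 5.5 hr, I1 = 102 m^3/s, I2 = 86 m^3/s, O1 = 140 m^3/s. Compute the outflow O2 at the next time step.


Muskingum coefficients:
denom = 2*K*(1-X) + dt = 2*5.0*(1-0.42) + 5.5 = 11.3.
C0 = (dt - 2*K*X)/denom = (5.5 - 2*5.0*0.42)/11.3 = 0.115.
C1 = (dt + 2*K*X)/denom = (5.5 + 2*5.0*0.42)/11.3 = 0.8584.
C2 = (2*K*(1-X) - dt)/denom = 0.0265.
O2 = C0*I2 + C1*I1 + C2*O1
   = 0.115*86 + 0.8584*102 + 0.0265*140
   = 101.17 m^3/s.

101.17


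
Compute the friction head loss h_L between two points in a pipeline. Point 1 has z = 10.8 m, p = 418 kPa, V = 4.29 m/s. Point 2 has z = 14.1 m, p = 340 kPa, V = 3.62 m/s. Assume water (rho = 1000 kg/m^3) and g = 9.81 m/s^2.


Total head at each section: H = z + p/(rho*g) + V^2/(2g).
H1 = 10.8 + 418*1000/(1000*9.81) + 4.29^2/(2*9.81)
   = 10.8 + 42.61 + 0.938
   = 54.348 m.
H2 = 14.1 + 340*1000/(1000*9.81) + 3.62^2/(2*9.81)
   = 14.1 + 34.659 + 0.6679
   = 49.426 m.
h_L = H1 - H2 = 54.348 - 49.426 = 4.921 m.

4.921


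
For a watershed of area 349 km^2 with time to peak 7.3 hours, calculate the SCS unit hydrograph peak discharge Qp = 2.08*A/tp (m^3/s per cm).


SCS formula: Qp = 2.08 * A / tp.
Qp = 2.08 * 349 / 7.3
   = 725.92 / 7.3
   = 99.44 m^3/s per cm.

99.44


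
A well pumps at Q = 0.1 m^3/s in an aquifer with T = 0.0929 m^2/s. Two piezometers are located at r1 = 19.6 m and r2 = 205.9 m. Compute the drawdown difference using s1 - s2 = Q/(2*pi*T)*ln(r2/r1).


Thiem equation: s1 - s2 = Q/(2*pi*T) * ln(r2/r1).
ln(r2/r1) = ln(205.9/19.6) = 2.3519.
Q/(2*pi*T) = 0.1 / (2*pi*0.0929) = 0.1 / 0.5837 = 0.1713.
s1 - s2 = 0.1713 * 2.3519 = 0.4029 m.

0.4029


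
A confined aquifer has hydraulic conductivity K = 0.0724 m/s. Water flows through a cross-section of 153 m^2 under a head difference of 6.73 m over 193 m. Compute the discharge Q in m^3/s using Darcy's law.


Darcy's law: Q = K * A * i, where i = dh/L.
Hydraulic gradient i = 6.73 / 193 = 0.03487.
Q = 0.0724 * 153 * 0.03487
  = 0.3863 m^3/s.

0.3863


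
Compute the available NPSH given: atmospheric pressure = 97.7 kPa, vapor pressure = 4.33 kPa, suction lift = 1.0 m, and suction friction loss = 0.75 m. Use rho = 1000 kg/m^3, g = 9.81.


NPSHa = p_atm/(rho*g) - z_s - hf_s - p_vap/(rho*g).
p_atm/(rho*g) = 97.7*1000 / (1000*9.81) = 9.959 m.
p_vap/(rho*g) = 4.33*1000 / (1000*9.81) = 0.441 m.
NPSHa = 9.959 - 1.0 - 0.75 - 0.441
      = 7.77 m.

7.77


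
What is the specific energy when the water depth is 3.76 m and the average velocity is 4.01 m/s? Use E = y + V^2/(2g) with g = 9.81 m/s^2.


Specific energy E = y + V^2/(2g).
Velocity head = V^2/(2g) = 4.01^2 / (2*9.81) = 16.0801 / 19.62 = 0.8196 m.
E = 3.76 + 0.8196 = 4.5796 m.

4.5796


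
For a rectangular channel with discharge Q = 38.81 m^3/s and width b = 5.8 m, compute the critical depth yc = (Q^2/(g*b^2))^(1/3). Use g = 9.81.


Using yc = (Q^2 / (g * b^2))^(1/3):
Q^2 = 38.81^2 = 1506.22.
g * b^2 = 9.81 * 5.8^2 = 9.81 * 33.64 = 330.01.
Q^2 / (g*b^2) = 1506.22 / 330.01 = 4.5642.
yc = 4.5642^(1/3) = 1.6588 m.

1.6588


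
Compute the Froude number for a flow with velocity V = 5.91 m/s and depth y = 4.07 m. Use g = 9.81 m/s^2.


The Froude number is defined as Fr = V / sqrt(g*y).
g*y = 9.81 * 4.07 = 39.9267.
sqrt(g*y) = sqrt(39.9267) = 6.3188.
Fr = 5.91 / 6.3188 = 0.9353.

0.9353


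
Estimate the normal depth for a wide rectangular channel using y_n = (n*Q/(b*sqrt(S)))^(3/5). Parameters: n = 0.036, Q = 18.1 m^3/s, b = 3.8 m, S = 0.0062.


We use the wide-channel approximation y_n = (n*Q/(b*sqrt(S)))^(3/5).
sqrt(S) = sqrt(0.0062) = 0.07874.
Numerator: n*Q = 0.036 * 18.1 = 0.6516.
Denominator: b*sqrt(S) = 3.8 * 0.07874 = 0.299212.
arg = 2.1777.
y_n = 2.1777^(3/5) = 1.5951 m.

1.5951


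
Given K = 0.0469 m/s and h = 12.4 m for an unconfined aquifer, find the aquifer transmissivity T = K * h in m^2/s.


Transmissivity is defined as T = K * h.
T = 0.0469 * 12.4
  = 0.5816 m^2/s.

0.5816


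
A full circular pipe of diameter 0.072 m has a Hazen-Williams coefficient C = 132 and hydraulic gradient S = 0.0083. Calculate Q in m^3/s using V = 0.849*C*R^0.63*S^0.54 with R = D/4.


For a full circular pipe, R = D/4 = 0.072/4 = 0.018 m.
V = 0.849 * 132 * 0.018^0.63 * 0.0083^0.54
  = 0.849 * 132 * 0.079583 * 0.075215
  = 0.6708 m/s.
Pipe area A = pi*D^2/4 = pi*0.072^2/4 = 0.0041 m^2.
Q = A * V = 0.0041 * 0.6708 = 0.0027 m^3/s.

0.0027


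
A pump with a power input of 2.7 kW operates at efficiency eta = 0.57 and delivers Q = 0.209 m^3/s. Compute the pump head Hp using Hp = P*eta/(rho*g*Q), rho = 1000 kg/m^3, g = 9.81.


Pump head formula: Hp = P * eta / (rho * g * Q).
Numerator: P * eta = 2.7 * 1000 * 0.57 = 1539.0 W.
Denominator: rho * g * Q = 1000 * 9.81 * 0.209 = 2050.29.
Hp = 1539.0 / 2050.29 = 0.75 m.

0.75


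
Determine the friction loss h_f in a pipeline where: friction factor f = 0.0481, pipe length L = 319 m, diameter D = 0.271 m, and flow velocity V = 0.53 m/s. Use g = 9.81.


Darcy-Weisbach equation: h_f = f * (L/D) * V^2/(2g).
f * L/D = 0.0481 * 319/0.271 = 56.6196.
V^2/(2g) = 0.53^2 / (2*9.81) = 0.2809 / 19.62 = 0.0143 m.
h_f = 56.6196 * 0.0143 = 0.811 m.

0.811


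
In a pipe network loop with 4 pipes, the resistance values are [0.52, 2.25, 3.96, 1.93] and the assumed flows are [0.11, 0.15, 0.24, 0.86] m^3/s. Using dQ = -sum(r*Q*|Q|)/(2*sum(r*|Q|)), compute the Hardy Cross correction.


Numerator terms (r*Q*|Q|): 0.52*0.11*|0.11| = 0.0063; 2.25*0.15*|0.15| = 0.0506; 3.96*0.24*|0.24| = 0.2281; 1.93*0.86*|0.86| = 1.4274.
Sum of numerator = 1.7124.
Denominator terms (r*|Q|): 0.52*|0.11| = 0.0572; 2.25*|0.15| = 0.3375; 3.96*|0.24| = 0.9504; 1.93*|0.86| = 1.6598.
2 * sum of denominator = 2 * 3.0049 = 6.0098.
dQ = -1.7124 / 6.0098 = -0.2849 m^3/s.

-0.2849


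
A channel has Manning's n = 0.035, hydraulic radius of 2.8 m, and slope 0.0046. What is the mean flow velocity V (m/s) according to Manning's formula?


Manning's equation gives V = (1/n) * R^(2/3) * S^(1/2).
First, compute R^(2/3) = 2.8^(2/3) = 1.9866.
Next, S^(1/2) = 0.0046^(1/2) = 0.067823.
Then 1/n = 1/0.035 = 28.57.
V = 28.57 * 1.9866 * 0.067823 = 3.8496 m/s.

3.8496


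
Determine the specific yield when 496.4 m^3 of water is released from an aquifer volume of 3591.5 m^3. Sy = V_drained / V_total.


Specific yield Sy = Volume drained / Total volume.
Sy = 496.4 / 3591.5
   = 0.1382.

0.1382


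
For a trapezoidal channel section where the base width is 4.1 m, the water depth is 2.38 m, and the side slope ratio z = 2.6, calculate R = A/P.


For a trapezoidal section with side slope z:
A = (b + z*y)*y = (4.1 + 2.6*2.38)*2.38 = 24.485 m^2.
P = b + 2*y*sqrt(1 + z^2) = 4.1 + 2*2.38*sqrt(1 + 2.6^2) = 17.36 m.
R = A/P = 24.485 / 17.36 = 1.4105 m.

1.4105


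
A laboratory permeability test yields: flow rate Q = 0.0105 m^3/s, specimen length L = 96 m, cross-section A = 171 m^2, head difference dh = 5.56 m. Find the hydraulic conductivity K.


From K = Q*L / (A*dh):
Numerator: Q*L = 0.0105 * 96 = 1.008.
Denominator: A*dh = 171 * 5.56 = 950.76.
K = 1.008 / 950.76 = 0.00106 m/s.

0.00106


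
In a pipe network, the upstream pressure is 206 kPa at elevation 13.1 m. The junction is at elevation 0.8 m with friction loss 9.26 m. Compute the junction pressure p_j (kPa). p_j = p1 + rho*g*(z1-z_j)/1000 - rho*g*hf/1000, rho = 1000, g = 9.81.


Junction pressure: p_j = p1 + rho*g*(z1 - z_j)/1000 - rho*g*hf/1000.
Elevation term = 1000*9.81*(13.1 - 0.8)/1000 = 120.663 kPa.
Friction term = 1000*9.81*9.26/1000 = 90.841 kPa.
p_j = 206 + 120.663 - 90.841 = 235.82 kPa.

235.82


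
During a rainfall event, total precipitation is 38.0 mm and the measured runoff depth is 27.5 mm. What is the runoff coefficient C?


The runoff coefficient C = runoff depth / rainfall depth.
C = 27.5 / 38.0
  = 0.7237.

0.7237


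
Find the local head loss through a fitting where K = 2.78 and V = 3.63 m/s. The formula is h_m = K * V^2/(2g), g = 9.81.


Minor loss formula: h_m = K * V^2/(2g).
V^2 = 3.63^2 = 13.1769.
V^2/(2g) = 13.1769 / 19.62 = 0.6716 m.
h_m = 2.78 * 0.6716 = 1.8671 m.

1.8671


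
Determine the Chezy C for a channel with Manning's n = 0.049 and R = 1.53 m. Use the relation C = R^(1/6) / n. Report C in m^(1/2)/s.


The Chezy coefficient relates to Manning's n through C = R^(1/6) / n.
R^(1/6) = 1.53^(1/6) = 1.07345.
C = 1.07345 / 0.049 = 21.91 m^(1/2)/s.

21.91


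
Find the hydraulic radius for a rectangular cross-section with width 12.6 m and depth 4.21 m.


For a rectangular section:
Flow area A = b * y = 12.6 * 4.21 = 53.05 m^2.
Wetted perimeter P = b + 2y = 12.6 + 2*4.21 = 21.02 m.
Hydraulic radius R = A/P = 53.05 / 21.02 = 2.5236 m.

2.5236


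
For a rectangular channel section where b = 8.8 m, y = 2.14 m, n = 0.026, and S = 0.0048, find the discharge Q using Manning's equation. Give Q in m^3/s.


For a rectangular channel, the cross-sectional area A = b * y = 8.8 * 2.14 = 18.83 m^2.
The wetted perimeter P = b + 2y = 8.8 + 2*2.14 = 13.08 m.
Hydraulic radius R = A/P = 18.83/13.08 = 1.4398 m.
Velocity V = (1/n)*R^(2/3)*S^(1/2) = (1/0.026)*1.4398^(2/3)*0.0048^(1/2) = 3.3976 m/s.
Discharge Q = A * V = 18.83 * 3.3976 = 63.984 m^3/s.

63.984


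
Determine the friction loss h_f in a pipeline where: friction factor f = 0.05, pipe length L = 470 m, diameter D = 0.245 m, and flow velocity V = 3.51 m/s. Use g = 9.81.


Darcy-Weisbach equation: h_f = f * (L/D) * V^2/(2g).
f * L/D = 0.05 * 470/0.245 = 95.9184.
V^2/(2g) = 3.51^2 / (2*9.81) = 12.3201 / 19.62 = 0.6279 m.
h_f = 95.9184 * 0.6279 = 60.231 m.

60.231


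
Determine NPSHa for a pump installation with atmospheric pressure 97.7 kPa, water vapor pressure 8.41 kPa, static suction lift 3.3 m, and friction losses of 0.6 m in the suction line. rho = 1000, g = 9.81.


NPSHa = p_atm/(rho*g) - z_s - hf_s - p_vap/(rho*g).
p_atm/(rho*g) = 97.7*1000 / (1000*9.81) = 9.959 m.
p_vap/(rho*g) = 8.41*1000 / (1000*9.81) = 0.857 m.
NPSHa = 9.959 - 3.3 - 0.6 - 0.857
      = 5.2 m.

5.2


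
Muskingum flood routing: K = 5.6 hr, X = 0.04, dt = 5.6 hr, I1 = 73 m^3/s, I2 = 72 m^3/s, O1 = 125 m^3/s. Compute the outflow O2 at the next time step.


Muskingum coefficients:
denom = 2*K*(1-X) + dt = 2*5.6*(1-0.04) + 5.6 = 16.352.
C0 = (dt - 2*K*X)/denom = (5.6 - 2*5.6*0.04)/16.352 = 0.3151.
C1 = (dt + 2*K*X)/denom = (5.6 + 2*5.6*0.04)/16.352 = 0.3699.
C2 = (2*K*(1-X) - dt)/denom = 0.3151.
O2 = C0*I2 + C1*I1 + C2*O1
   = 0.3151*72 + 0.3699*73 + 0.3151*125
   = 89.07 m^3/s.

89.07


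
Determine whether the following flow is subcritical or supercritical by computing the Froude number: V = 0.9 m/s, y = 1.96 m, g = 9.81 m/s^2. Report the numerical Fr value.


The Froude number is defined as Fr = V / sqrt(g*y).
g*y = 9.81 * 1.96 = 19.2276.
sqrt(g*y) = sqrt(19.2276) = 4.3849.
Fr = 0.9 / 4.3849 = 0.2052.
Since Fr < 1, the flow is subcritical.

0.2052


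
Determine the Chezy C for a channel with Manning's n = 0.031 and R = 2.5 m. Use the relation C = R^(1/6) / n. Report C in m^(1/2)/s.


The Chezy coefficient relates to Manning's n through C = R^(1/6) / n.
R^(1/6) = 2.5^(1/6) = 1.164993.
C = 1.164993 / 0.031 = 37.58 m^(1/2)/s.

37.58


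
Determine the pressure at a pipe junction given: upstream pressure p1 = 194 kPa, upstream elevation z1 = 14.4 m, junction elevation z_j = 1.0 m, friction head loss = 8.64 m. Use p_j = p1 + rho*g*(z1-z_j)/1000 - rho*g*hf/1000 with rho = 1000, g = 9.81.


Junction pressure: p_j = p1 + rho*g*(z1 - z_j)/1000 - rho*g*hf/1000.
Elevation term = 1000*9.81*(14.4 - 1.0)/1000 = 131.454 kPa.
Friction term = 1000*9.81*8.64/1000 = 84.758 kPa.
p_j = 194 + 131.454 - 84.758 = 240.7 kPa.

240.7


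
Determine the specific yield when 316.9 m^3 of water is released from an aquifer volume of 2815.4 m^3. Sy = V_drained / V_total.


Specific yield Sy = Volume drained / Total volume.
Sy = 316.9 / 2815.4
   = 0.1126.

0.1126


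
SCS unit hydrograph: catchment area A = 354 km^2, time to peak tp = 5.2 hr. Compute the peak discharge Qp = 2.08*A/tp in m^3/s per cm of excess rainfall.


SCS formula: Qp = 2.08 * A / tp.
Qp = 2.08 * 354 / 5.2
   = 736.32 / 5.2
   = 141.6 m^3/s per cm.

141.6


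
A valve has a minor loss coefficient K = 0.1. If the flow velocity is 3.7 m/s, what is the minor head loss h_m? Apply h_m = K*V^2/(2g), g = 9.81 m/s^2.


Minor loss formula: h_m = K * V^2/(2g).
V^2 = 3.7^2 = 13.69.
V^2/(2g) = 13.69 / 19.62 = 0.6978 m.
h_m = 0.1 * 0.6978 = 0.0698 m.

0.0698


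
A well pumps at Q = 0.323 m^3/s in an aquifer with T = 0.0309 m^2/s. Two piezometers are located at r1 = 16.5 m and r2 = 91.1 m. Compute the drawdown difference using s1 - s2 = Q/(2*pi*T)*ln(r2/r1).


Thiem equation: s1 - s2 = Q/(2*pi*T) * ln(r2/r1).
ln(r2/r1) = ln(91.1/16.5) = 1.7086.
Q/(2*pi*T) = 0.323 / (2*pi*0.0309) = 0.323 / 0.1942 = 1.6637.
s1 - s2 = 1.6637 * 1.7086 = 2.8425 m.

2.8425


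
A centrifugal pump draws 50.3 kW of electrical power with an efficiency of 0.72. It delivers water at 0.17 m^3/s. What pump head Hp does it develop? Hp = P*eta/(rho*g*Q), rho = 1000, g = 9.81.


Pump head formula: Hp = P * eta / (rho * g * Q).
Numerator: P * eta = 50.3 * 1000 * 0.72 = 36216.0 W.
Denominator: rho * g * Q = 1000 * 9.81 * 0.17 = 1667.7.
Hp = 36216.0 / 1667.7 = 21.72 m.

21.72


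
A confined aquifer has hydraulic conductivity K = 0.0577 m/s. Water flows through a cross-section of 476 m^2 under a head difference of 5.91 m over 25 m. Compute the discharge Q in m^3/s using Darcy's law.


Darcy's law: Q = K * A * i, where i = dh/L.
Hydraulic gradient i = 5.91 / 25 = 0.2364.
Q = 0.0577 * 476 * 0.2364
  = 6.4928 m^3/s.

6.4928


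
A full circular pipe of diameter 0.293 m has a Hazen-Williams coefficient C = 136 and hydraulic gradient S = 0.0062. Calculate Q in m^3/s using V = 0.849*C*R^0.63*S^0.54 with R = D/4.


For a full circular pipe, R = D/4 = 0.293/4 = 0.0732 m.
V = 0.849 * 136 * 0.0732^0.63 * 0.0062^0.54
  = 0.849 * 136 * 0.192677 * 0.064253
  = 1.4294 m/s.
Pipe area A = pi*D^2/4 = pi*0.293^2/4 = 0.0674 m^2.
Q = A * V = 0.0674 * 1.4294 = 0.0964 m^3/s.

0.0964


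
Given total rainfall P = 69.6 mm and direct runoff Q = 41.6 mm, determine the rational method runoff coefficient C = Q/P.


The runoff coefficient C = runoff depth / rainfall depth.
C = 41.6 / 69.6
  = 0.5977.

0.5977


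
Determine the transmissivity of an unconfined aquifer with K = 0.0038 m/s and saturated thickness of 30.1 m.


Transmissivity is defined as T = K * h.
T = 0.0038 * 30.1
  = 0.1144 m^2/s.

0.1144


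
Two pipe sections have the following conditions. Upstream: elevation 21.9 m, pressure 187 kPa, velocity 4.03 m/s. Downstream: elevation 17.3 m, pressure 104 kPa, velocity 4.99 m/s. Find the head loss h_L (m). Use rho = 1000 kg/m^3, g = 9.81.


Total head at each section: H = z + p/(rho*g) + V^2/(2g).
H1 = 21.9 + 187*1000/(1000*9.81) + 4.03^2/(2*9.81)
   = 21.9 + 19.062 + 0.8278
   = 41.79 m.
H2 = 17.3 + 104*1000/(1000*9.81) + 4.99^2/(2*9.81)
   = 17.3 + 10.601 + 1.2691
   = 29.171 m.
h_L = H1 - H2 = 41.79 - 29.171 = 12.619 m.

12.619


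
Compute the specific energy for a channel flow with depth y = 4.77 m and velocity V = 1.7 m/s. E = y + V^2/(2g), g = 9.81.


Specific energy E = y + V^2/(2g).
Velocity head = V^2/(2g) = 1.7^2 / (2*9.81) = 2.89 / 19.62 = 0.1473 m.
E = 4.77 + 0.1473 = 4.9173 m.

4.9173


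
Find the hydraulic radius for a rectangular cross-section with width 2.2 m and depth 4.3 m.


For a rectangular section:
Flow area A = b * y = 2.2 * 4.3 = 9.46 m^2.
Wetted perimeter P = b + 2y = 2.2 + 2*4.3 = 10.8 m.
Hydraulic radius R = A/P = 9.46 / 10.8 = 0.8759 m.

0.8759


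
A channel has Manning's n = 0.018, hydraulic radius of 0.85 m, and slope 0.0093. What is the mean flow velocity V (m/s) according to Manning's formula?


Manning's equation gives V = (1/n) * R^(2/3) * S^(1/2).
First, compute R^(2/3) = 0.85^(2/3) = 0.8973.
Next, S^(1/2) = 0.0093^(1/2) = 0.096437.
Then 1/n = 1/0.018 = 55.56.
V = 55.56 * 0.8973 * 0.096437 = 4.8075 m/s.

4.8075


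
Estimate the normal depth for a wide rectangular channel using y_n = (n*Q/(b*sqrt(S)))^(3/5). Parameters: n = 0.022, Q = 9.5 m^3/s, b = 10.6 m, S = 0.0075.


We use the wide-channel approximation y_n = (n*Q/(b*sqrt(S)))^(3/5).
sqrt(S) = sqrt(0.0075) = 0.086603.
Numerator: n*Q = 0.022 * 9.5 = 0.209.
Denominator: b*sqrt(S) = 10.6 * 0.086603 = 0.917992.
arg = 0.2277.
y_n = 0.2277^(3/5) = 0.4115 m.

0.4115


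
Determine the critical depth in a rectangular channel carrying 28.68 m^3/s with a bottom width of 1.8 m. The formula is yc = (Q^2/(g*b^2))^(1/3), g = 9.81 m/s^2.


Using yc = (Q^2 / (g * b^2))^(1/3):
Q^2 = 28.68^2 = 822.54.
g * b^2 = 9.81 * 1.8^2 = 9.81 * 3.24 = 31.78.
Q^2 / (g*b^2) = 822.54 / 31.78 = 25.8823.
yc = 25.8823^(1/3) = 2.9579 m.

2.9579


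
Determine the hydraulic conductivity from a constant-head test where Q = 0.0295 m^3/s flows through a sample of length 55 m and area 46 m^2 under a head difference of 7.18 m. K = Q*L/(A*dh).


From K = Q*L / (A*dh):
Numerator: Q*L = 0.0295 * 55 = 1.6225.
Denominator: A*dh = 46 * 7.18 = 330.28.
K = 1.6225 / 330.28 = 0.004912 m/s.

0.004912


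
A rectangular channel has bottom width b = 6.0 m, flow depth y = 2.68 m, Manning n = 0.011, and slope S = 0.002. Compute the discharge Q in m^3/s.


For a rectangular channel, the cross-sectional area A = b * y = 6.0 * 2.68 = 16.08 m^2.
The wetted perimeter P = b + 2y = 6.0 + 2*2.68 = 11.36 m.
Hydraulic radius R = A/P = 16.08/11.36 = 1.4155 m.
Velocity V = (1/n)*R^(2/3)*S^(1/2) = (1/0.011)*1.4155^(2/3)*0.002^(1/2) = 5.1254 m/s.
Discharge Q = A * V = 16.08 * 5.1254 = 82.416 m^3/s.

82.416


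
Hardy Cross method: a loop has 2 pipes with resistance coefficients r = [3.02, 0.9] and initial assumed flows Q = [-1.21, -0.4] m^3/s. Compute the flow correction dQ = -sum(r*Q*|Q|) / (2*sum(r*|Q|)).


Numerator terms (r*Q*|Q|): 3.02*-1.21*|-1.21| = -4.4216; 0.9*-0.4*|-0.4| = -0.144.
Sum of numerator = -4.5656.
Denominator terms (r*|Q|): 3.02*|-1.21| = 3.6542; 0.9*|-0.4| = 0.36.
2 * sum of denominator = 2 * 4.0142 = 8.0284.
dQ = --4.5656 / 8.0284 = 0.5687 m^3/s.

0.5687


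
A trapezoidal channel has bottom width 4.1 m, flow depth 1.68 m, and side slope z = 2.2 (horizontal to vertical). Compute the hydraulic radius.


For a trapezoidal section with side slope z:
A = (b + z*y)*y = (4.1 + 2.2*1.68)*1.68 = 13.097 m^2.
P = b + 2*y*sqrt(1 + z^2) = 4.1 + 2*1.68*sqrt(1 + 2.2^2) = 12.22 m.
R = A/P = 13.097 / 12.22 = 1.0718 m.

1.0718


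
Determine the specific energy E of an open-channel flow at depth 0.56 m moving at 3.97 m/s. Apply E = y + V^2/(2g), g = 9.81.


Specific energy E = y + V^2/(2g).
Velocity head = V^2/(2g) = 3.97^2 / (2*9.81) = 15.7609 / 19.62 = 0.8033 m.
E = 0.56 + 0.8033 = 1.3633 m.

1.3633


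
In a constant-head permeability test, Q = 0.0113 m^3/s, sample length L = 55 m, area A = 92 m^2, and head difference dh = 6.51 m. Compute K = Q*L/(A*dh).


From K = Q*L / (A*dh):
Numerator: Q*L = 0.0113 * 55 = 0.6215.
Denominator: A*dh = 92 * 6.51 = 598.92.
K = 0.6215 / 598.92 = 0.001038 m/s.

0.001038


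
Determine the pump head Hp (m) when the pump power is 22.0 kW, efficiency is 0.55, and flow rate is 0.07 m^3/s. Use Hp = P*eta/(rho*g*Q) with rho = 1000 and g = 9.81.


Pump head formula: Hp = P * eta / (rho * g * Q).
Numerator: P * eta = 22.0 * 1000 * 0.55 = 12100.0 W.
Denominator: rho * g * Q = 1000 * 9.81 * 0.07 = 686.7.
Hp = 12100.0 / 686.7 = 17.62 m.

17.62


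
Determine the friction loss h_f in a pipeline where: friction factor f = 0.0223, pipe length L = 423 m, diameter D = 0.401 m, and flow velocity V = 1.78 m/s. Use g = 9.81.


Darcy-Weisbach equation: h_f = f * (L/D) * V^2/(2g).
f * L/D = 0.0223 * 423/0.401 = 23.5234.
V^2/(2g) = 1.78^2 / (2*9.81) = 3.1684 / 19.62 = 0.1615 m.
h_f = 23.5234 * 0.1615 = 3.799 m.

3.799


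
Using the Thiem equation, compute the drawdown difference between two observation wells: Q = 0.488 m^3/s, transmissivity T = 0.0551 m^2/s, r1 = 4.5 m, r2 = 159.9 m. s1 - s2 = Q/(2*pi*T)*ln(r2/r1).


Thiem equation: s1 - s2 = Q/(2*pi*T) * ln(r2/r1).
ln(r2/r1) = ln(159.9/4.5) = 3.5705.
Q/(2*pi*T) = 0.488 / (2*pi*0.0551) = 0.488 / 0.3462 = 1.4096.
s1 - s2 = 1.4096 * 3.5705 = 5.0328 m.

5.0328


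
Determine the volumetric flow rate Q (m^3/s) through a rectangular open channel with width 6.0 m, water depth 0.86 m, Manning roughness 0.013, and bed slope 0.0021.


For a rectangular channel, the cross-sectional area A = b * y = 6.0 * 0.86 = 5.16 m^2.
The wetted perimeter P = b + 2y = 6.0 + 2*0.86 = 7.72 m.
Hydraulic radius R = A/P = 5.16/7.72 = 0.6684 m.
Velocity V = (1/n)*R^(2/3)*S^(1/2) = (1/0.013)*0.6684^(2/3)*0.0021^(1/2) = 2.6948 m/s.
Discharge Q = A * V = 5.16 * 2.6948 = 13.905 m^3/s.

13.905


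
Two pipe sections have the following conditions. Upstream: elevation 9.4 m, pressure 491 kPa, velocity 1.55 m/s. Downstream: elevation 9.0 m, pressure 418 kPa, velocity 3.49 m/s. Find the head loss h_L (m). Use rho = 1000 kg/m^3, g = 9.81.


Total head at each section: H = z + p/(rho*g) + V^2/(2g).
H1 = 9.4 + 491*1000/(1000*9.81) + 1.55^2/(2*9.81)
   = 9.4 + 50.051 + 0.1225
   = 59.573 m.
H2 = 9.0 + 418*1000/(1000*9.81) + 3.49^2/(2*9.81)
   = 9.0 + 42.61 + 0.6208
   = 52.23 m.
h_L = H1 - H2 = 59.573 - 52.23 = 7.343 m.

7.343


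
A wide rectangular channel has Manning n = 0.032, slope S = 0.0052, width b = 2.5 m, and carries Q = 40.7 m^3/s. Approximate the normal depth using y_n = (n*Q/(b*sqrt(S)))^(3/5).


We use the wide-channel approximation y_n = (n*Q/(b*sqrt(S)))^(3/5).
sqrt(S) = sqrt(0.0052) = 0.072111.
Numerator: n*Q = 0.032 * 40.7 = 1.3024.
Denominator: b*sqrt(S) = 2.5 * 0.072111 = 0.180277.
arg = 7.2244.
y_n = 7.2244^(3/5) = 3.2755 m.

3.2755


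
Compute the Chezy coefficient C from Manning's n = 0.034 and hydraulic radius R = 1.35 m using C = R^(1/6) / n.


The Chezy coefficient relates to Manning's n through C = R^(1/6) / n.
R^(1/6) = 1.35^(1/6) = 1.051289.
C = 1.051289 / 0.034 = 30.92 m^(1/2)/s.

30.92


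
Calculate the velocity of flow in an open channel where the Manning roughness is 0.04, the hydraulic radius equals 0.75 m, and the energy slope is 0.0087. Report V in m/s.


Manning's equation gives V = (1/n) * R^(2/3) * S^(1/2).
First, compute R^(2/3) = 0.75^(2/3) = 0.8255.
Next, S^(1/2) = 0.0087^(1/2) = 0.093274.
Then 1/n = 1/0.04 = 25.0.
V = 25.0 * 0.8255 * 0.093274 = 1.9249 m/s.

1.9249


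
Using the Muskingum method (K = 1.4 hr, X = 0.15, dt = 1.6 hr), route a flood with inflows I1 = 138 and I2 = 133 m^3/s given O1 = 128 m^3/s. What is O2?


Muskingum coefficients:
denom = 2*K*(1-X) + dt = 2*1.4*(1-0.15) + 1.6 = 3.98.
C0 = (dt - 2*K*X)/denom = (1.6 - 2*1.4*0.15)/3.98 = 0.2965.
C1 = (dt + 2*K*X)/denom = (1.6 + 2*1.4*0.15)/3.98 = 0.5075.
C2 = (2*K*(1-X) - dt)/denom = 0.196.
O2 = C0*I2 + C1*I1 + C2*O1
   = 0.2965*133 + 0.5075*138 + 0.196*128
   = 134.56 m^3/s.

134.56


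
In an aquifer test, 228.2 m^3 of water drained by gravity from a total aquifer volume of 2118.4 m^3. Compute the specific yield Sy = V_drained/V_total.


Specific yield Sy = Volume drained / Total volume.
Sy = 228.2 / 2118.4
   = 0.1077.

0.1077


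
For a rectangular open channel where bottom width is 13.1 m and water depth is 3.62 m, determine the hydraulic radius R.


For a rectangular section:
Flow area A = b * y = 13.1 * 3.62 = 47.42 m^2.
Wetted perimeter P = b + 2y = 13.1 + 2*3.62 = 20.34 m.
Hydraulic radius R = A/P = 47.42 / 20.34 = 2.3315 m.

2.3315


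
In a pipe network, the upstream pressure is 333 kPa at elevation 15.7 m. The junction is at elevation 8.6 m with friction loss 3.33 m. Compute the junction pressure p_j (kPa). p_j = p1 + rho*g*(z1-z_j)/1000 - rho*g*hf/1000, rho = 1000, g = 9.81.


Junction pressure: p_j = p1 + rho*g*(z1 - z_j)/1000 - rho*g*hf/1000.
Elevation term = 1000*9.81*(15.7 - 8.6)/1000 = 69.651 kPa.
Friction term = 1000*9.81*3.33/1000 = 32.667 kPa.
p_j = 333 + 69.651 - 32.667 = 369.98 kPa.

369.98


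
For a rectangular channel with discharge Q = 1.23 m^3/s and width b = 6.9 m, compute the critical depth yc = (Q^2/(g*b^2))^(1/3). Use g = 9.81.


Using yc = (Q^2 / (g * b^2))^(1/3):
Q^2 = 1.23^2 = 1.51.
g * b^2 = 9.81 * 6.9^2 = 9.81 * 47.61 = 467.05.
Q^2 / (g*b^2) = 1.51 / 467.05 = 0.0032.
yc = 0.0032^(1/3) = 0.148 m.

0.148


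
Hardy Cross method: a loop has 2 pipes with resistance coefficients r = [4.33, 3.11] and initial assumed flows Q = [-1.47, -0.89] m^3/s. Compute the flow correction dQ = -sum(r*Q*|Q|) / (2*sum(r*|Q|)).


Numerator terms (r*Q*|Q|): 4.33*-1.47*|-1.47| = -9.3567; 3.11*-0.89*|-0.89| = -2.4634.
Sum of numerator = -11.8201.
Denominator terms (r*|Q|): 4.33*|-1.47| = 6.3651; 3.11*|-0.89| = 2.7679.
2 * sum of denominator = 2 * 9.133 = 18.266.
dQ = --11.8201 / 18.266 = 0.6471 m^3/s.

0.6471


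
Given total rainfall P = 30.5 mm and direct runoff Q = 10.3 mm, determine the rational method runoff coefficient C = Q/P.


The runoff coefficient C = runoff depth / rainfall depth.
C = 10.3 / 30.5
  = 0.3377.

0.3377


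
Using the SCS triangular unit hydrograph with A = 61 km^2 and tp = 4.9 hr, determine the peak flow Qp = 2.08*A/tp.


SCS formula: Qp = 2.08 * A / tp.
Qp = 2.08 * 61 / 4.9
   = 126.88 / 4.9
   = 25.89 m^3/s per cm.

25.89


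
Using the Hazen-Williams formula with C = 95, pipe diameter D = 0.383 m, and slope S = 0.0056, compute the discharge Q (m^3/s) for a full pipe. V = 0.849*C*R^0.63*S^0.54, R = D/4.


For a full circular pipe, R = D/4 = 0.383/4 = 0.0958 m.
V = 0.849 * 95 * 0.0958^0.63 * 0.0056^0.54
  = 0.849 * 95 * 0.228096 * 0.060817
  = 1.1188 m/s.
Pipe area A = pi*D^2/4 = pi*0.383^2/4 = 0.1152 m^2.
Q = A * V = 0.1152 * 1.1188 = 0.1289 m^3/s.

0.1289
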